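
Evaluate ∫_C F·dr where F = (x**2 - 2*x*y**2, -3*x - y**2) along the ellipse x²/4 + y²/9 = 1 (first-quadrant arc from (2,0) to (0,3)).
19/3 - 9*pi/2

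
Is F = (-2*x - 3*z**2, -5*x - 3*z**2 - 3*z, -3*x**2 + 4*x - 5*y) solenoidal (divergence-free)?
No, ∇·F = -2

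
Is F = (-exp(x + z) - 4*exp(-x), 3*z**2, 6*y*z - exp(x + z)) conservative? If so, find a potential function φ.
Yes, F is conservative. φ = 3*y*z**2 - exp(x + z) + 4*exp(-x)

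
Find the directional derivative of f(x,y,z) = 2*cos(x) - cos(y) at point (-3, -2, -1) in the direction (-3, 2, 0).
-2*sqrt(13)*(3*sin(3) + sin(2))/13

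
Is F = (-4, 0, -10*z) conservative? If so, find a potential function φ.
Yes, F is conservative. φ = -4*x - 5*z**2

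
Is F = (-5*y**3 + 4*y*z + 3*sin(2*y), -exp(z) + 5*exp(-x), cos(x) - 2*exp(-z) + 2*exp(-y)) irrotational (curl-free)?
No, ∇×F = (exp(z) - 2*exp(-y), 4*y + sin(x), 15*y**2 - 4*z - 6*cos(2*y) - 5*exp(-x))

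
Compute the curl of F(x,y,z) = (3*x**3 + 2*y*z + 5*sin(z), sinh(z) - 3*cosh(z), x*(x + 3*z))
(3*sinh(z) - cosh(z), -2*x + 2*y - 3*z + 5*cos(z), -2*z)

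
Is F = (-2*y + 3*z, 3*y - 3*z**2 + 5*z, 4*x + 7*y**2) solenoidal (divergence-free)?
No, ∇·F = 3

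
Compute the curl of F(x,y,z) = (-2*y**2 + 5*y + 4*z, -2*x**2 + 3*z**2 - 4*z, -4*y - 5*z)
(-6*z, 4, -4*x + 4*y - 5)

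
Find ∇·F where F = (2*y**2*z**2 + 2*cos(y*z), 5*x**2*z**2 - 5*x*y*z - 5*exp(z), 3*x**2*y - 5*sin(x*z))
-5*x*(z + cos(x*z))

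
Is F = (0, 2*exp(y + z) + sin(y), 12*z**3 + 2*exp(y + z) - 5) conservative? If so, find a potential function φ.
Yes, F is conservative. φ = 3*z**4 - 5*z + 2*exp(y + z) - cos(y)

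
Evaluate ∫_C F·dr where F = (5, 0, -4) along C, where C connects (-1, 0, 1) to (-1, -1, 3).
-8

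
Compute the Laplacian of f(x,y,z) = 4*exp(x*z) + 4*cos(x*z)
4*(x**2 + z**2)*(exp(x*z) - cos(x*z))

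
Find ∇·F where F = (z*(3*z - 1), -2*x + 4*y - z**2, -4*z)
0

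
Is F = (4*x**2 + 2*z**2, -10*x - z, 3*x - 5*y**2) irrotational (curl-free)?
No, ∇×F = (1 - 10*y, 4*z - 3, -10)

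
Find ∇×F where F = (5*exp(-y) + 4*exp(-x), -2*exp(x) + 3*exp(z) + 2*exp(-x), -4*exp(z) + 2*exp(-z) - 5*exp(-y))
(-3*exp(z) + 5*exp(-y), 0, -2*exp(x) + 5*exp(-y) - 2*exp(-x))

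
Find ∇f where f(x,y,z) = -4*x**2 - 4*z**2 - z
(-8*x, 0, -8*z - 1)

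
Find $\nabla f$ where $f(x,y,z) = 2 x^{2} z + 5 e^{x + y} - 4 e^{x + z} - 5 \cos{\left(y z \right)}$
(4*x*z + 5*exp(x + y) - 4*exp(x + z), 5*z*sin(y*z) + 5*exp(x + y), 2*x**2 + 5*y*sin(y*z) - 4*exp(x + z))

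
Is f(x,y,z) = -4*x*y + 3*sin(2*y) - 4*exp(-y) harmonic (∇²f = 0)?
No, ∇²f = -12*sin(2*y) - 4*exp(-y)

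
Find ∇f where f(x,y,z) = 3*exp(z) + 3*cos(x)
(-3*sin(x), 0, 3*exp(z))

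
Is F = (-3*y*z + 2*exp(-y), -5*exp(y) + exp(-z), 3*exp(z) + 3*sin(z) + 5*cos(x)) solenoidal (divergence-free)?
No, ∇·F = -5*exp(y) + 3*exp(z) + 3*cos(z)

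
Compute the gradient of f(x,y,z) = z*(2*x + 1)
(2*z, 0, 2*x + 1)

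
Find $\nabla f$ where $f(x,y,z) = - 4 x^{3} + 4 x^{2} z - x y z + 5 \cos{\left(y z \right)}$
(-12*x**2 + 8*x*z - y*z, -z*(x + 5*sin(y*z)), 4*x**2 - x*y - 5*y*sin(y*z))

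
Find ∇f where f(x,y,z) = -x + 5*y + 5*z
(-1, 5, 5)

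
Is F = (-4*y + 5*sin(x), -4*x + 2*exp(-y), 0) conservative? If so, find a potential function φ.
Yes, F is conservative. φ = -4*x*y - 5*cos(x) - 2*exp(-y)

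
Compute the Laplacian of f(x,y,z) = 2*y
0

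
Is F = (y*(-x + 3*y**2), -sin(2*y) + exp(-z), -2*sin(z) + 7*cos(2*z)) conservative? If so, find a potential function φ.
No, ∇×F = (exp(-z), 0, x - 9*y**2) ≠ 0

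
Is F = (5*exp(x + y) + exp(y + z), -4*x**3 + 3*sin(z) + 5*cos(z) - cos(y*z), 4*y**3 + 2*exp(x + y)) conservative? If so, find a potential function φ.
No, ∇×F = (12*y**2 - y*sin(y*z) + 2*exp(x + y) + 5*sin(z) - 3*cos(z), -2*exp(x + y) + exp(y + z), -12*x**2 - 5*exp(x + y) - exp(y + z)) ≠ 0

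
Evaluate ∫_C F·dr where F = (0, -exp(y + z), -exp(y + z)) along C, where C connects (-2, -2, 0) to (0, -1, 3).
-2*sinh(2)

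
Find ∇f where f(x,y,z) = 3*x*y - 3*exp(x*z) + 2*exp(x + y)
(3*y - 3*z*exp(x*z) + 2*exp(x + y), 3*x + 2*exp(x + y), -3*x*exp(x*z))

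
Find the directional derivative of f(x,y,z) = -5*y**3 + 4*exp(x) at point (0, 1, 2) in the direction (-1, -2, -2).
26/3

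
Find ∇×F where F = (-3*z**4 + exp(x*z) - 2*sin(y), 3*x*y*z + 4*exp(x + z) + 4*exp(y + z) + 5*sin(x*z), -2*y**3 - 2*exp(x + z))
(-3*x*y - 5*x*cos(x*z) - 6*y**2 - 4*exp(x + z) - 4*exp(y + z), x*exp(x*z) - 12*z**3 + 2*exp(x + z), 3*y*z + 5*z*cos(x*z) + 4*exp(x + z) + 2*cos(y))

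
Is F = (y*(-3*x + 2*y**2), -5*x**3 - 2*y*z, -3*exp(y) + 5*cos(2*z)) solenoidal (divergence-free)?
No, ∇·F = -3*y - 2*z - 10*sin(2*z)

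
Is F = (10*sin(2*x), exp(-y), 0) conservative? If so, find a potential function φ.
Yes, F is conservative. φ = -5*cos(2*x) - exp(-y)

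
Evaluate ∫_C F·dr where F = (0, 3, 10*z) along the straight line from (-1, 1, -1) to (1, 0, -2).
12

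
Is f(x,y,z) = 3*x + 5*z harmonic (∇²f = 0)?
Yes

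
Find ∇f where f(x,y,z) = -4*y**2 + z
(0, -8*y, 1)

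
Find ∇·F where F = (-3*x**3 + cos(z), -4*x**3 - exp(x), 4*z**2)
-9*x**2 + 8*z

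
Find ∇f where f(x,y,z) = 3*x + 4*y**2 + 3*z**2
(3, 8*y, 6*z)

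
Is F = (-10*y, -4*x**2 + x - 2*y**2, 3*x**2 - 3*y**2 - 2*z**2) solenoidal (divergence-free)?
No, ∇·F = -4*y - 4*z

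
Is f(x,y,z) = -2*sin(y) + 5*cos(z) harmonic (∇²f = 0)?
No, ∇²f = 2*sin(y) - 5*cos(z)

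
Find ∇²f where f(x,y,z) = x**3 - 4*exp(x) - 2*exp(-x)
6*x - 4*exp(x) - 2*exp(-x)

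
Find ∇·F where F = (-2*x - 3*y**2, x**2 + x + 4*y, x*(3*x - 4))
2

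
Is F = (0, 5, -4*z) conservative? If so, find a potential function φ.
Yes, F is conservative. φ = 5*y - 2*z**2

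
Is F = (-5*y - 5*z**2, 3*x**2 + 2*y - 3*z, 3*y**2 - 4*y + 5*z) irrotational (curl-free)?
No, ∇×F = (6*y - 1, -10*z, 6*x + 5)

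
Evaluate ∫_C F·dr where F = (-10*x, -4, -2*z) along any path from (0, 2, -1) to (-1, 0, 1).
3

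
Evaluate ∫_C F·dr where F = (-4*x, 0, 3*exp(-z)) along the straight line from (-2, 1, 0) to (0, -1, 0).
8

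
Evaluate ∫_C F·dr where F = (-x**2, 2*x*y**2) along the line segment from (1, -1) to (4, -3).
-217/3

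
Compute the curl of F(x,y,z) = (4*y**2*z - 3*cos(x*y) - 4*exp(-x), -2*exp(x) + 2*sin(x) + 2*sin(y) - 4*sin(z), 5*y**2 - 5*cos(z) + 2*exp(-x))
(10*y + 4*cos(z), 4*y**2 + 2*exp(-x), -3*x*sin(x*y) - 8*y*z - 2*exp(x) + 2*cos(x))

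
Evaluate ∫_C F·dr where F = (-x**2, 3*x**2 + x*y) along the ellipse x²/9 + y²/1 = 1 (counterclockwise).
0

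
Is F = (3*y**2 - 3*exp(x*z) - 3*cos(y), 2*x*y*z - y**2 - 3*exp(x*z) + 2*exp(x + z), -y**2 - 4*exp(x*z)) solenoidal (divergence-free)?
No, ∇·F = 2*x*z - 4*x*exp(x*z) - 2*y - 3*z*exp(x*z)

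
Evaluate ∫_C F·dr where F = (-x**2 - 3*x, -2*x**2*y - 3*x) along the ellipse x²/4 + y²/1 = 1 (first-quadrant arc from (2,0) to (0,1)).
20/3 - 3*pi/2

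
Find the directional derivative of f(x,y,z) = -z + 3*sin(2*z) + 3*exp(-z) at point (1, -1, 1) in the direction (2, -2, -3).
3*sqrt(17)*(3 + E*(1 - 6*cos(2)))*exp(-1)/17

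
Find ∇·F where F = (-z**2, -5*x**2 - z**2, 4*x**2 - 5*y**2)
0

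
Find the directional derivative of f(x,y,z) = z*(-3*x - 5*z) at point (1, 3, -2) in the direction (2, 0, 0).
6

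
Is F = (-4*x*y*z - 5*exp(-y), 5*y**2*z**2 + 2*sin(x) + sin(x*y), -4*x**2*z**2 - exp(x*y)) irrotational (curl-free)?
No, ∇×F = (-x*exp(x*y) - 10*y**2*z, -4*x*y + 8*x*z**2 + y*exp(x*y), 4*x*z + y*cos(x*y) + 2*cos(x) - 5*exp(-y))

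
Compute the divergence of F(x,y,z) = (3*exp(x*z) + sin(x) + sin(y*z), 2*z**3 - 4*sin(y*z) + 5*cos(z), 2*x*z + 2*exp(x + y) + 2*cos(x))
2*x + 3*z*exp(x*z) - 4*z*cos(y*z) + cos(x)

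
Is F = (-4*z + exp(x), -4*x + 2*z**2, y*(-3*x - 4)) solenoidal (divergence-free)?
No, ∇·F = exp(x)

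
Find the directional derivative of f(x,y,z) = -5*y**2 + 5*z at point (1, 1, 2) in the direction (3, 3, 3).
-5*sqrt(3)/3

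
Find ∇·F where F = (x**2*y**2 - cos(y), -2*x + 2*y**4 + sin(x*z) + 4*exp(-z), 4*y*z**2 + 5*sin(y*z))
y*(2*x*y + 8*y**2 + 8*z + 5*cos(y*z))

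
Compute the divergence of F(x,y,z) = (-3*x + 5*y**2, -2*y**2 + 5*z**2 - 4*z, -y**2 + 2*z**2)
-4*y + 4*z - 3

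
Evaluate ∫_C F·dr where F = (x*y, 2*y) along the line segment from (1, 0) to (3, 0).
0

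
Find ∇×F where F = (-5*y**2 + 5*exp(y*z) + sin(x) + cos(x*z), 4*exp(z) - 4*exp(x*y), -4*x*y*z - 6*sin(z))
(-4*x*z - 4*exp(z), -x*sin(x*z) + 4*y*z + 5*y*exp(y*z), -4*y*exp(x*y) + 10*y - 5*z*exp(y*z))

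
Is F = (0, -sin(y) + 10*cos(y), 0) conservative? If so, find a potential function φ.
Yes, F is conservative. φ = 10*sin(y) + cos(y)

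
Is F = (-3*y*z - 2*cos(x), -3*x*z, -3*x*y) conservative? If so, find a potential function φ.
Yes, F is conservative. φ = -3*x*y*z - 2*sin(x)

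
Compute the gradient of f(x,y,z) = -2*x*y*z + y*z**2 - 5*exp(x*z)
(z*(-2*y - 5*exp(x*z)), z*(-2*x + z), -2*x*y - 5*x*exp(x*z) + 2*y*z)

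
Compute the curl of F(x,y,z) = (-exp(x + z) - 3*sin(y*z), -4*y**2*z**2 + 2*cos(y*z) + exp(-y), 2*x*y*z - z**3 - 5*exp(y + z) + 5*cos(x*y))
(2*x*z - 5*x*sin(x*y) + 8*y**2*z + 2*y*sin(y*z) - 5*exp(y + z), -2*y*z + 5*y*sin(x*y) - 3*y*cos(y*z) - exp(x + z), 3*z*cos(y*z))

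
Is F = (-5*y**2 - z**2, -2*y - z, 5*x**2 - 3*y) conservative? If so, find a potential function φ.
No, ∇×F = (-2, -10*x - 2*z, 10*y) ≠ 0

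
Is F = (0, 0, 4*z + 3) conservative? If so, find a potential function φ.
Yes, F is conservative. φ = z*(2*z + 3)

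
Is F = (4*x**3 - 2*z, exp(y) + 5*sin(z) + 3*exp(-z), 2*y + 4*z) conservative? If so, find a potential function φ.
No, ∇×F = (-5*cos(z) + 2 + 3*exp(-z), -2, 0) ≠ 0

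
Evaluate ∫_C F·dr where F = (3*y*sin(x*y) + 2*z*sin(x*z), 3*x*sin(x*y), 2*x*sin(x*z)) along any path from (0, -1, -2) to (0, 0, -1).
0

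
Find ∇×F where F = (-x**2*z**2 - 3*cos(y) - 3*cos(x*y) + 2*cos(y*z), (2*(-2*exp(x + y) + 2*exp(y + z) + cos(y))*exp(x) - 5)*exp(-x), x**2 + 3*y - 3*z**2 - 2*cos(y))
(-4*exp(y + z) + 2*sin(y) + 3, -2*x**2*z - 2*x - 2*y*sin(y*z), -3*x*sin(x*y) + 2*z*sin(y*z) - 4*exp(x + y) - 3*sin(y) + 5*exp(-x))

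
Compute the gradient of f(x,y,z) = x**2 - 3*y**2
(2*x, -6*y, 0)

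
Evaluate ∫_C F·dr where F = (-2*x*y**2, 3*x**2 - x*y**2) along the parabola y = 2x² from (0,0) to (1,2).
-13/21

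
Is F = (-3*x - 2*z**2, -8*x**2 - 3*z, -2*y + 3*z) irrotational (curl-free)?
No, ∇×F = (1, -4*z, -16*x)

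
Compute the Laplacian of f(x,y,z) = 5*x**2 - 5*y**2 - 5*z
0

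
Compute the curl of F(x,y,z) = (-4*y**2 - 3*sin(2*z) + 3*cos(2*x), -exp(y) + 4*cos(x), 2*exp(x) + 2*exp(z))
(0, -2*exp(x) - 6*cos(2*z), 8*y - 4*sin(x))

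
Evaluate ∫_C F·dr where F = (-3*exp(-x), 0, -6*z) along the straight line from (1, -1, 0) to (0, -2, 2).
-9 - 3*exp(-1)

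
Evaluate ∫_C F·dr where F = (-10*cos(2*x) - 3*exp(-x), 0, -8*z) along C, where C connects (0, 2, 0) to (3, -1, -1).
-7 + 3*exp(-3) - 5*sin(6)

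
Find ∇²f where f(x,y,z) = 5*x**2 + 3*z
10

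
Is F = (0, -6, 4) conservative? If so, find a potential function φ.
Yes, F is conservative. φ = -6*y + 4*z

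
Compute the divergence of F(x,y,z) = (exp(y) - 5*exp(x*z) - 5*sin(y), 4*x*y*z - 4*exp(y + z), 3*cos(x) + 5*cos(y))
4*x*z - 5*z*exp(x*z) - 4*exp(y + z)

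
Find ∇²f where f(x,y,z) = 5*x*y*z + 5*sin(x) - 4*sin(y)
-5*sin(x) + 4*sin(y)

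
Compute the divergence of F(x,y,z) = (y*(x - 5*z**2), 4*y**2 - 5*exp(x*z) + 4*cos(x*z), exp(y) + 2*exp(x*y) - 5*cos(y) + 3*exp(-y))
9*y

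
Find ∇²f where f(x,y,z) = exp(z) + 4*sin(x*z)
-4*x**2*sin(x*z) - 4*z**2*sin(x*z) + exp(z)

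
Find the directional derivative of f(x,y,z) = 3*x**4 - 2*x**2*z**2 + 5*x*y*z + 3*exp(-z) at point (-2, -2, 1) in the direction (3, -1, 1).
sqrt(11)*(-280*E - 3)*exp(-1)/11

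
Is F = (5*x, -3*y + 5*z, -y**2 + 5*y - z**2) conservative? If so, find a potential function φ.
No, ∇×F = (-2*y, 0, 0) ≠ 0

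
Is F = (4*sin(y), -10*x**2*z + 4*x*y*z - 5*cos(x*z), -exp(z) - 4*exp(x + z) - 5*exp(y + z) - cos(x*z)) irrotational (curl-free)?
No, ∇×F = (10*x**2 - 4*x*y - 5*x*sin(x*z) - 5*exp(y + z), -z*sin(x*z) + 4*exp(x + z), -20*x*z + 4*y*z + 5*z*sin(x*z) - 4*cos(y))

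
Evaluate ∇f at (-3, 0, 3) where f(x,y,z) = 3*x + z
(3, 0, 1)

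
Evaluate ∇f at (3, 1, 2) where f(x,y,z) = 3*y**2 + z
(0, 6, 1)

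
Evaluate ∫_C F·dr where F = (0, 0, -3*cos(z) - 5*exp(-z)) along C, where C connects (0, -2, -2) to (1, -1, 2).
-5*exp(2) - 6*sin(2) + 5*exp(-2)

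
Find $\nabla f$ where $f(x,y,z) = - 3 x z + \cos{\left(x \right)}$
(-3*z - sin(x), 0, -3*x)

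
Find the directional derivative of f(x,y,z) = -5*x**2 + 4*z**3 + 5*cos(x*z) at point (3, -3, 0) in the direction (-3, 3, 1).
90*sqrt(19)/19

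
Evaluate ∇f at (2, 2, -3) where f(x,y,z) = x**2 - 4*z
(4, 0, -4)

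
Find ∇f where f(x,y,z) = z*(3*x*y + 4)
(3*y*z, 3*x*z, 3*x*y + 4)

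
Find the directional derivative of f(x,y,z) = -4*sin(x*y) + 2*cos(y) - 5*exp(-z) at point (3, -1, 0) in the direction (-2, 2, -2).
sqrt(3)*(-5 + 2*sin(1) - 16*cos(3))/3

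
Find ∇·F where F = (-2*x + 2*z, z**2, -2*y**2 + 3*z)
1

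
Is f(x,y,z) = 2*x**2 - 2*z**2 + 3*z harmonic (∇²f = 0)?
Yes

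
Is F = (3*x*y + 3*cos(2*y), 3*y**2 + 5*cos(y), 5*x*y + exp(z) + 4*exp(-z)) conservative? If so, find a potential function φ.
No, ∇×F = (5*x, -5*y, -3*x + 6*sin(2*y)) ≠ 0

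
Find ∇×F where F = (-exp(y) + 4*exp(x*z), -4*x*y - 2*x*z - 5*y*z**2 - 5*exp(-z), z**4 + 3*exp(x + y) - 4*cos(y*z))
(2*x + 10*y*z + 4*z*sin(y*z) + 3*exp(x + y) - 5*exp(-z), 4*x*exp(x*z) - 3*exp(x + y), -4*y - 2*z + exp(y))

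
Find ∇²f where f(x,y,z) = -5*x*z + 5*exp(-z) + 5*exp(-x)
5*exp(-z) + 5*exp(-x)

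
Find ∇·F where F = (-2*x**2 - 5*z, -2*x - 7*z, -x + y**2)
-4*x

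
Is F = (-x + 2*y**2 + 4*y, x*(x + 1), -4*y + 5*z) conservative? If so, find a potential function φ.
No, ∇×F = (-4, 0, 2*x - 4*y - 3) ≠ 0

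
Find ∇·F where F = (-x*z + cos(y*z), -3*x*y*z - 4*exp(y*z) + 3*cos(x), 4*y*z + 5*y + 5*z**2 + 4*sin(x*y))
-3*x*z + 4*y - 4*z*exp(y*z) + 9*z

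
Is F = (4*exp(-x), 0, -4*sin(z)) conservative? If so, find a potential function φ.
Yes, F is conservative. φ = 4*cos(z) - 4*exp(-x)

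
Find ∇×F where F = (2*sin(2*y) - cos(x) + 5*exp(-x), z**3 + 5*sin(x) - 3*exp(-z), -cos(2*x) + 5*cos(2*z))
(-3*z**2 - 3*exp(-z), -2*sin(2*x), 5*cos(x) - 4*cos(2*y))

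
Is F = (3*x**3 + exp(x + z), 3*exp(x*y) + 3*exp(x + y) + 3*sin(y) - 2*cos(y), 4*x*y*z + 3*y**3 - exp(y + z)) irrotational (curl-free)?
No, ∇×F = (4*x*z + 9*y**2 - exp(y + z), -4*y*z + exp(x + z), 3*y*exp(x*y) + 3*exp(x + y))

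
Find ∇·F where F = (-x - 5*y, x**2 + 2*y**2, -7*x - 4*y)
4*y - 1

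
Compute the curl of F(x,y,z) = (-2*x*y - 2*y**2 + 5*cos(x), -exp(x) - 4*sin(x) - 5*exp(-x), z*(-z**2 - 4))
(0, 0, 2*x + 4*y - exp(x) - 4*cos(x) + 5*exp(-x))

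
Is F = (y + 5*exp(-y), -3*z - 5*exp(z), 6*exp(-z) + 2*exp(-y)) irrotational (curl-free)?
No, ∇×F = (5*exp(z) + 3 - 2*exp(-y), 0, -1 + 5*exp(-y))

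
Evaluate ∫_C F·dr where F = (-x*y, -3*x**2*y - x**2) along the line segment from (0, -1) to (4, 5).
-392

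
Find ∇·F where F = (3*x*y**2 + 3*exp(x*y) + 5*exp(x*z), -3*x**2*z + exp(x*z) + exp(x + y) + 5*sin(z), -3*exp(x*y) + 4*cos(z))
3*y**2 + 3*y*exp(x*y) + 5*z*exp(x*z) + exp(x + y) - 4*sin(z)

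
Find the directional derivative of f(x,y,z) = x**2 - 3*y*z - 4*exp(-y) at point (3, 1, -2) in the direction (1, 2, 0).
2*sqrt(5)*(4 + 9*E)*exp(-1)/5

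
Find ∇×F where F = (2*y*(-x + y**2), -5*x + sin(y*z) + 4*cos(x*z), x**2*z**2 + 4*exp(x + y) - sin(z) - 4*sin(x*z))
(4*x*sin(x*z) - y*cos(y*z) + 4*exp(x + y), -2*x*z**2 + 4*z*cos(x*z) - 4*exp(x + y), 2*x - 6*y**2 - 4*z*sin(x*z) - 5)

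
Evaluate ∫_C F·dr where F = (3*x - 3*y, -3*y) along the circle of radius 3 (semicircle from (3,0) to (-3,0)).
27*pi/2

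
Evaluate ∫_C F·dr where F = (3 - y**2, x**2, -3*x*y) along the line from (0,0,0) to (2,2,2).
-2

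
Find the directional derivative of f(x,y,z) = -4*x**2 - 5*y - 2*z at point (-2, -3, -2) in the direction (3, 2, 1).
18*sqrt(14)/7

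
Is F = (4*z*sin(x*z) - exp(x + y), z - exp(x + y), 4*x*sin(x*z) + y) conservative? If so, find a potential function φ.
Yes, F is conservative. φ = y*z - exp(x + y) - 4*cos(x*z)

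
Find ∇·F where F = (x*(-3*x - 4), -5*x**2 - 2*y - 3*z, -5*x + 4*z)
-6*x - 2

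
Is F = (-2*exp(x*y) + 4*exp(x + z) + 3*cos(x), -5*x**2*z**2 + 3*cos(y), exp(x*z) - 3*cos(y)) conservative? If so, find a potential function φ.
No, ∇×F = (10*x**2*z + 3*sin(y), -z*exp(x*z) + 4*exp(x + z), 2*x*(-5*z**2 + exp(x*y))) ≠ 0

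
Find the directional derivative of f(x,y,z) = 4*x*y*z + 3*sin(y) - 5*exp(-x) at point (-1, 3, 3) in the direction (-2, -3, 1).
-sqrt(14)*(9*cos(3) + 10*E + 48)/14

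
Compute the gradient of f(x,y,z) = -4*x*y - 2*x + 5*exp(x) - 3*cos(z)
(-4*y + 5*exp(x) - 2, -4*x, 3*sin(z))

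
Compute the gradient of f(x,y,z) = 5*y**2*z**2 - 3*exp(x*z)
(-3*z*exp(x*z), 10*y*z**2, -3*x*exp(x*z) + 10*y**2*z)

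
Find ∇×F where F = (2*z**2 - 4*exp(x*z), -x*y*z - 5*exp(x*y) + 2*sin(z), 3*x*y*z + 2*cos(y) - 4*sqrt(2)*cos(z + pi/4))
(x*y + 3*x*z - 2*sin(y) - 2*cos(z), -4*x*exp(x*z) - 3*y*z + 4*z, y*(-z - 5*exp(x*y)))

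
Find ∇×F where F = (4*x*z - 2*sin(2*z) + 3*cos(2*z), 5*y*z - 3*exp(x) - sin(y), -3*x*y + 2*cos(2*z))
(-3*x - 5*y, 4*x + 3*y - 6*sin(2*z) - 4*cos(2*z), -3*exp(x))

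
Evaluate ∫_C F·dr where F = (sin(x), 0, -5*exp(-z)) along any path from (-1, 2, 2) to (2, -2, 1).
-5*exp(-2) - cos(2) + cos(1) + 5*exp(-1)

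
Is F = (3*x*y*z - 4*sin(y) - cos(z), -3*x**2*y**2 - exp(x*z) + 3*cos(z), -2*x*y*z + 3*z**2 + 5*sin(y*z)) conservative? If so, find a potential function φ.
No, ∇×F = (-2*x*z + x*exp(x*z) + 5*z*cos(y*z) + 3*sin(z), 3*x*y + 2*y*z + sin(z), -6*x*y**2 - 3*x*z - z*exp(x*z) + 4*cos(y)) ≠ 0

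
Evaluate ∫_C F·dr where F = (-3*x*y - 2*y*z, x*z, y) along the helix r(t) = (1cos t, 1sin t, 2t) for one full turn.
6*pi**2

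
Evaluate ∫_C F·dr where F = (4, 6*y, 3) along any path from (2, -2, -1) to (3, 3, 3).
31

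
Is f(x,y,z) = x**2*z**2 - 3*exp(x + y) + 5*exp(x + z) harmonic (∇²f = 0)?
No, ∇²f = 2*x**2 + 2*z**2 - 6*exp(x + y) + 10*exp(x + z)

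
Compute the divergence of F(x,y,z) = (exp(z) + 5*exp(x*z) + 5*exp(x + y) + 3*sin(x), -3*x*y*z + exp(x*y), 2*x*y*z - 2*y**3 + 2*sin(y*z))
2*x*y - 3*x*z + x*exp(x*y) + 2*y*cos(y*z) + 5*z*exp(x*z) + 5*exp(x + y) + 3*cos(x)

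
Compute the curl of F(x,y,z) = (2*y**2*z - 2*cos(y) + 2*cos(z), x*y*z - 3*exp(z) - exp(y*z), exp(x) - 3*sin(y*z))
(-x*y + y*exp(y*z) - 3*z*cos(y*z) + 3*exp(z), 2*y**2 - exp(x) - 2*sin(z), -3*y*z - 2*sin(y))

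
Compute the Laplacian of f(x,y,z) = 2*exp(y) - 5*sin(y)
2*exp(y) + 5*sin(y)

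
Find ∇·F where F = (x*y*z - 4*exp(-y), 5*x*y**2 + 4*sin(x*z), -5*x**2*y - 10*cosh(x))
y*(10*x + z)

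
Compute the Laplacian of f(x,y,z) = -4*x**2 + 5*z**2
2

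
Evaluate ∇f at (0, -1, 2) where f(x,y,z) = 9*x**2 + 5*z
(0, 0, 5)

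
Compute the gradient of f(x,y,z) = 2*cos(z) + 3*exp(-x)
(-3*exp(-x), 0, -2*sin(z))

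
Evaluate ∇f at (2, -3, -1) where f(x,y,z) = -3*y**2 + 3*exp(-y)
(0, 18 - 3*exp(3), 0)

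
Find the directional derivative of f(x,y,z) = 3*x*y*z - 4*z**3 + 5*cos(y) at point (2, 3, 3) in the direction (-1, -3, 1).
3*sqrt(11)*(-57 + 5*sin(3))/11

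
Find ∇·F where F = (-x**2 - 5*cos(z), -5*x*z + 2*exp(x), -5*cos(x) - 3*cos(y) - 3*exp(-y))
-2*x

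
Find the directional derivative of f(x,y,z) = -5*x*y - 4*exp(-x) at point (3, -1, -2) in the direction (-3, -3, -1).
6*sqrt(19)*(-2 + 5*exp(3))*exp(-3)/19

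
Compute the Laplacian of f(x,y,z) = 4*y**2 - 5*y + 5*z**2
18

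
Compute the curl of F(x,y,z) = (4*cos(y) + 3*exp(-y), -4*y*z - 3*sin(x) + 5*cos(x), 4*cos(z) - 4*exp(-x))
(4*y, -4*exp(-x), -5*sin(x) + 4*sin(y) - 3*cos(x) + 3*exp(-y))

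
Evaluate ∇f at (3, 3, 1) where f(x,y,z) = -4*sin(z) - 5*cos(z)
(0, 0, -4*cos(1) + 5*sin(1))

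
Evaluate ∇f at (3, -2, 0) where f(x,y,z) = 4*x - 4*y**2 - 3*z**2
(4, 16, 0)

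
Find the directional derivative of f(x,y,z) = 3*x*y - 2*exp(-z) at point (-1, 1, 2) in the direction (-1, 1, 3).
6*sqrt(11)*(1 - exp(2))*exp(-2)/11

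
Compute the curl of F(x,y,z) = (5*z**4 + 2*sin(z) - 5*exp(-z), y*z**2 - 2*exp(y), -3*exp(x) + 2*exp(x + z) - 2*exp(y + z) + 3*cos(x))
(-2*y*z - 2*exp(y + z), 20*z**3 + 3*exp(x) - 2*exp(x + z) + 3*sin(x) + 2*cos(z) + 5*exp(-z), 0)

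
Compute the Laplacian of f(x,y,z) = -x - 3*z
0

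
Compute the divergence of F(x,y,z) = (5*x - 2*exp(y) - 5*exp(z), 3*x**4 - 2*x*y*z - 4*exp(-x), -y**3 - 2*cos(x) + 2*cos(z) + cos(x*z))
-2*x*z - x*sin(x*z) - 2*sin(z) + 5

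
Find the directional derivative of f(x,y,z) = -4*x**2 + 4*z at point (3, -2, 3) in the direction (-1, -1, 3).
36*sqrt(11)/11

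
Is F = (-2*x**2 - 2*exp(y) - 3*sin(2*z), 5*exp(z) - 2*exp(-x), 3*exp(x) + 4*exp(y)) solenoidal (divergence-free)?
No, ∇·F = -4*x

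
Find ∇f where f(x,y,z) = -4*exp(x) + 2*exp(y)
(-4*exp(x), 2*exp(y), 0)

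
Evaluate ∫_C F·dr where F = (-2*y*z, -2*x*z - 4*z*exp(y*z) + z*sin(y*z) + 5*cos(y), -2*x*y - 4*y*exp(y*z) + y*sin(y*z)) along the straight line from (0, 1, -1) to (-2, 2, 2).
-4*exp(4) - 5*sin(1) + cos(1) - cos(4) + 4*exp(-1) + 5*sin(2) + 16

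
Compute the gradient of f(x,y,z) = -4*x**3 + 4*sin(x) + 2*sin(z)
(-12*x**2 + 4*cos(x), 0, 2*cos(z))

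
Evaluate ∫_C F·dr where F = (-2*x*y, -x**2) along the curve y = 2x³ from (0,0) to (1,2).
-2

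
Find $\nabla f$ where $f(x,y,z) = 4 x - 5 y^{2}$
(4, -10*y, 0)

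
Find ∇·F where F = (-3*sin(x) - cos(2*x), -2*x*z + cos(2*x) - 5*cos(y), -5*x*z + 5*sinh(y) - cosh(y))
-5*x + 2*sin(2*x) + 5*sin(y) - 3*cos(x)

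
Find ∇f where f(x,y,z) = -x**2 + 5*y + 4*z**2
(-2*x, 5, 8*z)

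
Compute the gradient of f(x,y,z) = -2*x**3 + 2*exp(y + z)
(-6*x**2, 2*exp(y + z), 2*exp(y + z))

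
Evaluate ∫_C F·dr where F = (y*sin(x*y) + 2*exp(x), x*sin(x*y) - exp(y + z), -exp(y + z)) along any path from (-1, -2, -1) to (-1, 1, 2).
-2*sinh(3) - cos(1) + cos(2)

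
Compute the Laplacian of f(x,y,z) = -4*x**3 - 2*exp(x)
-24*x - 2*exp(x)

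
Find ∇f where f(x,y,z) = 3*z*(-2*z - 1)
(0, 0, -12*z - 3)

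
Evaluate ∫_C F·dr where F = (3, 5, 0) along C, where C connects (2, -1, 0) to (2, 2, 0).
15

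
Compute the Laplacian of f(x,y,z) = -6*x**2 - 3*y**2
-18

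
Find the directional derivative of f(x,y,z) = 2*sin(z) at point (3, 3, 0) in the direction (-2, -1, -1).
-sqrt(6)/3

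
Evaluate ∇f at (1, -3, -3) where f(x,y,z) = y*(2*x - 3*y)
(-6, 20, 0)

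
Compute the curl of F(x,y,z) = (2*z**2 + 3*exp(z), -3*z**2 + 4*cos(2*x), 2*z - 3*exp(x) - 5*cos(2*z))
(6*z, 4*z + 3*exp(x) + 3*exp(z), -8*sin(2*x))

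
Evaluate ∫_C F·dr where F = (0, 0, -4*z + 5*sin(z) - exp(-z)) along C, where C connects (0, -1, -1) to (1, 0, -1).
0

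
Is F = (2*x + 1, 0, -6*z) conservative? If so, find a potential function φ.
Yes, F is conservative. φ = x**2 + x - 3*z**2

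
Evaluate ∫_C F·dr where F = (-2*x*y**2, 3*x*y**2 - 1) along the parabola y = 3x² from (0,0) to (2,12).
19308/7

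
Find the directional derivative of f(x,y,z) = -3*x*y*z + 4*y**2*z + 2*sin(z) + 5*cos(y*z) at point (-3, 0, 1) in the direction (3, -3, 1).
sqrt(19)*(-27 + 2*cos(1))/19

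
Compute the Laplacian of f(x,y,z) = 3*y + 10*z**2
20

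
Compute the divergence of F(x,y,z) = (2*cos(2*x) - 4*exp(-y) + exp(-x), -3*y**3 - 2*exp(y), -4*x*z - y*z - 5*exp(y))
-4*x - 9*y**2 - y - 2*exp(y) - 4*sin(2*x) - exp(-x)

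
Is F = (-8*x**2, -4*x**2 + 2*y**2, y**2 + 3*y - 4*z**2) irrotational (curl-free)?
No, ∇×F = (2*y + 3, 0, -8*x)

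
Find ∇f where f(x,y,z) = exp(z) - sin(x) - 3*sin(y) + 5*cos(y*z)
(-cos(x), -5*z*sin(y*z) - 3*cos(y), -5*y*sin(y*z) + exp(z))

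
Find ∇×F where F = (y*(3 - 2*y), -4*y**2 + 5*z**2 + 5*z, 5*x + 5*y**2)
(10*y - 10*z - 5, -5, 4*y - 3)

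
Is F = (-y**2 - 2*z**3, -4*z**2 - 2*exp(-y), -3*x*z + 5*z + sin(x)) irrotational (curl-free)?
No, ∇×F = (8*z, -6*z**2 + 3*z - cos(x), 2*y)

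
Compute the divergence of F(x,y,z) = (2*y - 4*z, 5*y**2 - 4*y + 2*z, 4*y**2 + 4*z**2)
10*y + 8*z - 4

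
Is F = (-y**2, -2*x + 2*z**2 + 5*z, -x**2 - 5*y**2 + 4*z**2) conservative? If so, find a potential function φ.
No, ∇×F = (-10*y - 4*z - 5, 2*x, 2*y - 2) ≠ 0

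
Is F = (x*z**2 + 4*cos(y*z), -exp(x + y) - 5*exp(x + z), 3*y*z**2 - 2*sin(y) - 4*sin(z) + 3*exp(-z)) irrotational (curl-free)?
No, ∇×F = (3*z**2 + 5*exp(x + z) - 2*cos(y), 2*x*z - 4*y*sin(y*z), 4*z*sin(y*z) - exp(x + y) - 5*exp(x + z))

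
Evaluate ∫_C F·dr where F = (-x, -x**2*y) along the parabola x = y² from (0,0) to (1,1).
-2/3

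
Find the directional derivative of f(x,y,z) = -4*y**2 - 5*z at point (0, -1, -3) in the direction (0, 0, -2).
5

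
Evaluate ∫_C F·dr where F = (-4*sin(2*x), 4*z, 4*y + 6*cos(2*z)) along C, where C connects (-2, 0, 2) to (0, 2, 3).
3*sin(6) - 2*cos(4) - 3*sin(4) + 26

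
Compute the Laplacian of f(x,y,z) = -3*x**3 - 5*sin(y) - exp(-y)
-18*x + 5*sin(y) - exp(-y)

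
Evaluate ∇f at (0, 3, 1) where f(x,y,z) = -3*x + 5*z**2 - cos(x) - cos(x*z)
(-3, 0, 10)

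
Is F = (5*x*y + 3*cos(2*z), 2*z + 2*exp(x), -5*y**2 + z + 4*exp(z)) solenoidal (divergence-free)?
No, ∇·F = 5*y + 4*exp(z) + 1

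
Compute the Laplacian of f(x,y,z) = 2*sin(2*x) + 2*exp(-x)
-8*sin(2*x) + 2*exp(-x)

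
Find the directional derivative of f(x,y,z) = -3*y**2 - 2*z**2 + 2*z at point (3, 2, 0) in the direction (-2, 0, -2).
-sqrt(2)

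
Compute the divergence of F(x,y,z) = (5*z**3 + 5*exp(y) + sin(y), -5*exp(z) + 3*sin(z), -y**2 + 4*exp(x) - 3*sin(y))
0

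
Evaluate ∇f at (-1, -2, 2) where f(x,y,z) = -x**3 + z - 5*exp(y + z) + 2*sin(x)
(-3 + 2*cos(1), -5, -4)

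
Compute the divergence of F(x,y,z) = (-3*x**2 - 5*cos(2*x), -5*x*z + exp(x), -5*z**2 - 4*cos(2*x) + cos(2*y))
-6*x - 10*z + 10*sin(2*x)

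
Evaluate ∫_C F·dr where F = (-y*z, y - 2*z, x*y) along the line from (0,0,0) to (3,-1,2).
5/2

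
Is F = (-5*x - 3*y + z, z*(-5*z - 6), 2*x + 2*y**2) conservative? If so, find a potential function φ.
No, ∇×F = (4*y + 10*z + 6, -1, 3) ≠ 0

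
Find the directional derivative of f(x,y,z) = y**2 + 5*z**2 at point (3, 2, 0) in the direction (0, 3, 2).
12*sqrt(13)/13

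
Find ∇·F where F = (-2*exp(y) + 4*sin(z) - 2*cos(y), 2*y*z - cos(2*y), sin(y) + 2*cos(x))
2*z + 2*sin(2*y)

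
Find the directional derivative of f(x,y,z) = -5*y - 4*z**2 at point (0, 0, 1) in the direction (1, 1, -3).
19*sqrt(11)/11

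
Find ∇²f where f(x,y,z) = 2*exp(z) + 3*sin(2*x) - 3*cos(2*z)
2*exp(z) - 12*sin(2*x) + 12*cos(2*z)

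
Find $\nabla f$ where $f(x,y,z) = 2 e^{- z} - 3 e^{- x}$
(3*exp(-x), 0, -2*exp(-z))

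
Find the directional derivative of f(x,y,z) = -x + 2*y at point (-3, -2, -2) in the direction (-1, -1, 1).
-sqrt(3)/3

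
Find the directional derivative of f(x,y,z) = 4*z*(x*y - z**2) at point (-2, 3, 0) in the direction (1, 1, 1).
-8*sqrt(3)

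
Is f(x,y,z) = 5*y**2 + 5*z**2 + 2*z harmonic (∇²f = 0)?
No, ∇²f = 20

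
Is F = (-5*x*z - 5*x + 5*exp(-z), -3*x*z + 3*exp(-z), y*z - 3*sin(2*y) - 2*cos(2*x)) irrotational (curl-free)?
No, ∇×F = (3*x + z - 6*cos(2*y) + 3*exp(-z), -5*x - 4*sin(2*x) - 5*exp(-z), -3*z)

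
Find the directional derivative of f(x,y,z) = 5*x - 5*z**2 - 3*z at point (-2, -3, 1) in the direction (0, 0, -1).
13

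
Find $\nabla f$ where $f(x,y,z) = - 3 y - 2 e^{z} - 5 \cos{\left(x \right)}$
(5*sin(x), -3, -2*exp(z))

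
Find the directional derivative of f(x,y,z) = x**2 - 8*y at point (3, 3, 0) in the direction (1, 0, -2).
6*sqrt(5)/5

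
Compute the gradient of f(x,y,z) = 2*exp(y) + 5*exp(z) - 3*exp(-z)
(0, 2*exp(y), 5*exp(z) + 3*exp(-z))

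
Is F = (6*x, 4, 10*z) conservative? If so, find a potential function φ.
Yes, F is conservative. φ = 3*x**2 + 4*y + 5*z**2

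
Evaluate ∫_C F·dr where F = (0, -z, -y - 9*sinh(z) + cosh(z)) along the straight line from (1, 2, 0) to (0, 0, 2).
-9*cosh(2) + sinh(2) + 9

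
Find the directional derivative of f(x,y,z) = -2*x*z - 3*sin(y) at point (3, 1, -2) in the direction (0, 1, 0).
-3*cos(1)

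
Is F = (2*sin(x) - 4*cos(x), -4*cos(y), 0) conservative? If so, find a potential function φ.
Yes, F is conservative. φ = -4*sin(x) - 4*sin(y) - 2*cos(x)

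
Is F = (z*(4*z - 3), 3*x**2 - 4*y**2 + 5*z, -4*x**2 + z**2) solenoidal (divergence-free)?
No, ∇·F = -8*y + 2*z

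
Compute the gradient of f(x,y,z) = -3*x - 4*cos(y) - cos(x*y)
(y*sin(x*y) - 3, x*sin(x*y) + 4*sin(y), 0)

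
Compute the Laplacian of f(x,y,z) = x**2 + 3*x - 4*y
2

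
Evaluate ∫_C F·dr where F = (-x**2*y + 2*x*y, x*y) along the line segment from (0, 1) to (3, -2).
27/4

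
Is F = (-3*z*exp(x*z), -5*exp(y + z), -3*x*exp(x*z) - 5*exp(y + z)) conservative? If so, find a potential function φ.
Yes, F is conservative. φ = -3*exp(x*z) - 5*exp(y + z)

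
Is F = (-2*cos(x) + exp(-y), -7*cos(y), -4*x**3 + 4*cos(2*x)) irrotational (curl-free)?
No, ∇×F = (0, 12*x**2 + 8*sin(2*x), exp(-y))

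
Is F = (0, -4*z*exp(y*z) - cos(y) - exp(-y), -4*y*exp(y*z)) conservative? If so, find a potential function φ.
Yes, F is conservative. φ = -4*exp(y*z) - sin(y) + exp(-y)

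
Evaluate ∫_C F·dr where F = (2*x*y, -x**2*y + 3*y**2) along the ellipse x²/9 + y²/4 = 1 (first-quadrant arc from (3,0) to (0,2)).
-13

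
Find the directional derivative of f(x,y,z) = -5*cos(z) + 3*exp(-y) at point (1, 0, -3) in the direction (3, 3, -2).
sqrt(22)*(-9 + 10*sin(3))/22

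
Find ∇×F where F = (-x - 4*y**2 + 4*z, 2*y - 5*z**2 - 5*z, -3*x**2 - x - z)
(10*z + 5, 6*x + 5, 8*y)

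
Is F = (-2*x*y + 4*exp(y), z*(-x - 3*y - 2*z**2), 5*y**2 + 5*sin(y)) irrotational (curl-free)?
No, ∇×F = (x + 13*y + 6*z**2 + 5*cos(y), 0, 2*x - z - 4*exp(y))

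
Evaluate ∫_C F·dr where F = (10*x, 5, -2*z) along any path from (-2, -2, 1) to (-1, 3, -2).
7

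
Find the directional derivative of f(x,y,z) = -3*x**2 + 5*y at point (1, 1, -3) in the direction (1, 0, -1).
-3*sqrt(2)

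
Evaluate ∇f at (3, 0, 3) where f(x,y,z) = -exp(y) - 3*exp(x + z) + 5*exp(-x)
((-3*exp(9) - 5)*exp(-3), -1, -3*exp(6))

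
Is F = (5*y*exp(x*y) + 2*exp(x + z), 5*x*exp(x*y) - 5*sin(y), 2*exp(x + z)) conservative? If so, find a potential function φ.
Yes, F is conservative. φ = 5*exp(x*y) + 2*exp(x + z) + 5*cos(y)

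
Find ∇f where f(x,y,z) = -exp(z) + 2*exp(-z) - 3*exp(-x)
(3*exp(-x), 0, sinh(z) - 3*cosh(z))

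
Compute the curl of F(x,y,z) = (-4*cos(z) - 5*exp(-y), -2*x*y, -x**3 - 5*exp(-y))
(5*exp(-y), 3*x**2 + 4*sin(z), -2*y - 5*exp(-y))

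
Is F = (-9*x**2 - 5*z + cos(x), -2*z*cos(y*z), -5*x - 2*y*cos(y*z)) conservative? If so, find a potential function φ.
Yes, F is conservative. φ = -3*x**3 - 5*x*z + sin(x) - 2*sin(y*z)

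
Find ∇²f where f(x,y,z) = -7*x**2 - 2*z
-14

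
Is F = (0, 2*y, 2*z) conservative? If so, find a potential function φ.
Yes, F is conservative. φ = y**2 + z**2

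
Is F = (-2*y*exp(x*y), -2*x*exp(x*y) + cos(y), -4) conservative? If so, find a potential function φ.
Yes, F is conservative. φ = -4*z - 2*exp(x*y) + sin(y)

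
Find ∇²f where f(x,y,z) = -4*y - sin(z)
sin(z)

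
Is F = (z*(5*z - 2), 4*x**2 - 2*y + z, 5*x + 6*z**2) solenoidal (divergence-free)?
No, ∇·F = 12*z - 2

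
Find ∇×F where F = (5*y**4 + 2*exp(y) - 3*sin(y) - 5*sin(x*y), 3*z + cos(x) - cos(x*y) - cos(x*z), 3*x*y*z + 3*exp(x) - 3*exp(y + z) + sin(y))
(3*x*z - x*sin(x*z) - 3*exp(y + z) + cos(y) - 3, -3*y*z - 3*exp(x), 5*x*cos(x*y) - 20*y**3 + y*sin(x*y) + z*sin(x*z) - 2*exp(y) - sin(x) + 3*cos(y))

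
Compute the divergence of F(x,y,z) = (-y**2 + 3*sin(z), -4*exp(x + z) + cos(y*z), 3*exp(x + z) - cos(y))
-z*sin(y*z) + 3*exp(x + z)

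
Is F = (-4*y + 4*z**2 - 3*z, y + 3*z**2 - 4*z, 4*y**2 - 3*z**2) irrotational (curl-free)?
No, ∇×F = (8*y - 6*z + 4, 8*z - 3, 4)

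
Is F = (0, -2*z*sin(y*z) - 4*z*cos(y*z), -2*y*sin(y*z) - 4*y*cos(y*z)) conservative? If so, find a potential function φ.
Yes, F is conservative. φ = -4*sin(y*z) + 2*cos(y*z)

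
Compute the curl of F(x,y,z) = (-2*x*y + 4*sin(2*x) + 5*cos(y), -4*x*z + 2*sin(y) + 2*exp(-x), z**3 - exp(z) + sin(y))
(4*x + cos(y), 0, 2*x - 4*z + 5*sin(y) - 2*exp(-x))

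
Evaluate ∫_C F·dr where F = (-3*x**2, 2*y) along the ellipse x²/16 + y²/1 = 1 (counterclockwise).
0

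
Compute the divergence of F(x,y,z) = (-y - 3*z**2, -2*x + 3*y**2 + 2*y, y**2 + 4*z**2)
6*y + 8*z + 2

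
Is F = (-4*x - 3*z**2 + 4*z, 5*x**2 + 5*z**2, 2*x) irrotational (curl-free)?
No, ∇×F = (-10*z, 2 - 6*z, 10*x)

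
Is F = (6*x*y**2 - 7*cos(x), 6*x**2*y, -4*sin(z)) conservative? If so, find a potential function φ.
Yes, F is conservative. φ = 3*x**2*y**2 - 7*sin(x) + 4*cos(z)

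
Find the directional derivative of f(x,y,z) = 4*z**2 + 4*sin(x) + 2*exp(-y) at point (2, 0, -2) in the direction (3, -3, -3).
sqrt(3)*(4*cos(2)/3 + 6)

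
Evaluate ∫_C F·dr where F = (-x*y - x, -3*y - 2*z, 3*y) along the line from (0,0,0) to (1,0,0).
-1/2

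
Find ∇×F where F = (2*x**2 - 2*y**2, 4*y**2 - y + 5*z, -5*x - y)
(-6, 5, 4*y)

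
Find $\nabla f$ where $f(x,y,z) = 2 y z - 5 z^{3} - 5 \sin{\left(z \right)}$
(0, 2*z, 2*y - 15*z**2 - 5*cos(z))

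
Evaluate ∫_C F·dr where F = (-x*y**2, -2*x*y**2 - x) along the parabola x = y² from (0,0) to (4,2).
-184/5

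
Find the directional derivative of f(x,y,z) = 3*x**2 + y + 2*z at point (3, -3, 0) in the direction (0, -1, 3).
sqrt(10)/2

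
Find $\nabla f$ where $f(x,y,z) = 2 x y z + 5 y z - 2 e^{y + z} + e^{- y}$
(2*y*z, 2*x*z + 5*z - 2*exp(y + z) - exp(-y), 2*x*y + 5*y - 2*exp(y + z))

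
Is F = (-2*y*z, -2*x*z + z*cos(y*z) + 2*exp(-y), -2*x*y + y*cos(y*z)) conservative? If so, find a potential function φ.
Yes, F is conservative. φ = -2*x*y*z + sin(y*z) - 2*exp(-y)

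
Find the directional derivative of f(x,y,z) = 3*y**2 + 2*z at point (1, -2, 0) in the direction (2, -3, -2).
32*sqrt(17)/17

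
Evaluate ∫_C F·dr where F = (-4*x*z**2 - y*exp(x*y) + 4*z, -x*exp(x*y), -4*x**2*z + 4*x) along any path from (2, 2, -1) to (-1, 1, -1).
-exp(-1) + 18 + exp(4)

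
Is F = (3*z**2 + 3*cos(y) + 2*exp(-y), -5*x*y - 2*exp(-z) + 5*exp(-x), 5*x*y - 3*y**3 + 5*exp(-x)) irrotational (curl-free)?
No, ∇×F = (5*x - 9*y**2 - 2*exp(-z), -5*y + 6*z + 5*exp(-x), -5*y + 3*sin(y) + 2*exp(-y) - 5*exp(-x))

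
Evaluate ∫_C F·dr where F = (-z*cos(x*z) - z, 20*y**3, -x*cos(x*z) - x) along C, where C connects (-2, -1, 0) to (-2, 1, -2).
-4 - sin(4)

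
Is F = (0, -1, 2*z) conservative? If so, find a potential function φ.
Yes, F is conservative. φ = -y + z**2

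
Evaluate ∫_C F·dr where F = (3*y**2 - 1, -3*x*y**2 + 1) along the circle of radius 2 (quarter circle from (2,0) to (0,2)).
-12 - 3*pi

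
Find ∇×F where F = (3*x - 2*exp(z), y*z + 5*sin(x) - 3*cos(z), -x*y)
(-x - y - 3*sin(z), y - 2*exp(z), 5*cos(x))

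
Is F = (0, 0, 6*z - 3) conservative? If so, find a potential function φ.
Yes, F is conservative. φ = 3*z*(z - 1)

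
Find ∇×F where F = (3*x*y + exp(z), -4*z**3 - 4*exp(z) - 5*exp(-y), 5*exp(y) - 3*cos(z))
(12*z**2 + 5*exp(y) + 4*exp(z), exp(z), -3*x)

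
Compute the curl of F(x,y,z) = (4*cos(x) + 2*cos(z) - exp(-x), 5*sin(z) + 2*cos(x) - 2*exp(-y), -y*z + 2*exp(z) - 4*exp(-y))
(-z - 5*cos(z) + 4*exp(-y), -2*sin(z), -2*sin(x))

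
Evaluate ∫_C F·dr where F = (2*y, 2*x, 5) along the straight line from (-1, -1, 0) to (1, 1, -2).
-10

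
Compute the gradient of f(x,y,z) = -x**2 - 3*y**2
(-2*x, -6*y, 0)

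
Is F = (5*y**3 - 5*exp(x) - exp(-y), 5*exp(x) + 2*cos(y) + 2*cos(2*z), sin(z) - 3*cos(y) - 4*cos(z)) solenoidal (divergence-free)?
No, ∇·F = -5*exp(x) - 2*sin(y) + 4*sin(z) + cos(z)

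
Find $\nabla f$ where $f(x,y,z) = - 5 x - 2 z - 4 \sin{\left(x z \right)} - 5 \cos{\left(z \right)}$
(-4*z*cos(x*z) - 5, 0, -4*x*cos(x*z) + 5*sin(z) - 2)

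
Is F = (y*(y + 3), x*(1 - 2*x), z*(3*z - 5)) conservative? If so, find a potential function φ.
No, ∇×F = (0, 0, -4*x - 2*y - 2) ≠ 0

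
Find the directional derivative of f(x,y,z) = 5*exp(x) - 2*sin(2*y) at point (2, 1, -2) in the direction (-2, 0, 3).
-10*sqrt(13)*exp(2)/13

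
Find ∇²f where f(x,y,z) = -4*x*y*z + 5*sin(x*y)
-5*(x**2 + y**2)*sin(x*y)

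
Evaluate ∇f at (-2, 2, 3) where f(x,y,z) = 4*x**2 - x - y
(-17, -1, 0)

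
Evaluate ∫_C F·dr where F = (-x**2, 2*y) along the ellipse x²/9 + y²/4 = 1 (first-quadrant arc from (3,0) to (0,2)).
13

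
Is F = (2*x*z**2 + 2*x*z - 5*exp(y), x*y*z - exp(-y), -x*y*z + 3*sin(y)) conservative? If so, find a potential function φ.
No, ∇×F = (-x*y - x*z + 3*cos(y), 4*x*z + 2*x + y*z, y*z + 5*exp(y)) ≠ 0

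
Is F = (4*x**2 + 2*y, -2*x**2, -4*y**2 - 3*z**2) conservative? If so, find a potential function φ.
No, ∇×F = (-8*y, 0, -4*x - 2) ≠ 0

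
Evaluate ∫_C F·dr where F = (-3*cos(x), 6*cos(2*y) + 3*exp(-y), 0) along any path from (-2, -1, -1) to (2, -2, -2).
-3*exp(2) - 3*sin(2) - 3*sin(4) + 3*E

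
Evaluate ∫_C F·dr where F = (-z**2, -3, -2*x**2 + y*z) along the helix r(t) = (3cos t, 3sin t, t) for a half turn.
-6*pi - 12 + 3*pi**2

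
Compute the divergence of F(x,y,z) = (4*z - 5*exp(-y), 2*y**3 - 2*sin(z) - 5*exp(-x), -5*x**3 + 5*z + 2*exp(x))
6*y**2 + 5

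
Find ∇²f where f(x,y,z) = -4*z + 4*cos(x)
-4*cos(x)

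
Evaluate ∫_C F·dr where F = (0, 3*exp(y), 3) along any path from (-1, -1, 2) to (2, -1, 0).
-6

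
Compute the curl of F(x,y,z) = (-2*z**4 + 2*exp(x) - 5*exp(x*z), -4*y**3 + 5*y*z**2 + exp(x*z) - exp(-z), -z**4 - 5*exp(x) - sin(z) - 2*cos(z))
(-x*exp(x*z) - 10*y*z - exp(-z), -5*x*exp(x*z) - 8*z**3 + 5*exp(x), z*exp(x*z))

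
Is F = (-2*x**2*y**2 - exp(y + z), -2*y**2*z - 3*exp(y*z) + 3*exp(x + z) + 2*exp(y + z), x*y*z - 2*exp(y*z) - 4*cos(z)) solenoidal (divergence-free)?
No, ∇·F = -4*x*y**2 + x*y - 4*y*z - 2*y*exp(y*z) - 3*z*exp(y*z) + 2*exp(y + z) + 4*sin(z)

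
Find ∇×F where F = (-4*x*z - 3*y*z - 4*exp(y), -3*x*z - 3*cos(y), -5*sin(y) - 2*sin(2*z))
(3*x - 5*cos(y), -4*x - 3*y, 4*exp(y))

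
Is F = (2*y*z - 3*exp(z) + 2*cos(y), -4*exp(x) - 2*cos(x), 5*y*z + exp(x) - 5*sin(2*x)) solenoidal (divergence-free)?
No, ∇·F = 5*y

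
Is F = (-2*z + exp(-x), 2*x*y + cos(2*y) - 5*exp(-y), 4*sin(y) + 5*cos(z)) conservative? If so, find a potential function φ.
No, ∇×F = (4*cos(y), -2, 2*y) ≠ 0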